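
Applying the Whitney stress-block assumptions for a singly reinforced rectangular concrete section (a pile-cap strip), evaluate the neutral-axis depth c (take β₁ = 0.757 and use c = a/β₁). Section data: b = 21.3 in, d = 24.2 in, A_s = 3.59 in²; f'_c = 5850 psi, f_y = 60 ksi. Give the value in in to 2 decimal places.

T = A_s f_y = 3.59 × 60 = 215.4 kips.
a = T/(0.85 f'_c b) = 215.4/(0.85 × 5.85 × 21.3) = 2.0337 in.
With β₁ = 0.757, c = a/β₁ = 2.0337/0.757 = 2.69 in.

c ≈ 2.69 in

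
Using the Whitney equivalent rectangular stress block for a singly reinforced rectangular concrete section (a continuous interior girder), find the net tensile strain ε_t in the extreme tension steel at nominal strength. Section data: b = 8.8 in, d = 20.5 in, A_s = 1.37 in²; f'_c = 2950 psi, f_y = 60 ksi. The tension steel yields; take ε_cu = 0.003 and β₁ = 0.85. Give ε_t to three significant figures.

ε_t ≈ 0.0110

a = A_s f_y/(0.85 f'_c b) = 3.725 in.
β₁ = 0.85, so c = a/β₁ = 3.725/0.85 = 4.382 in.
From the linear strain diagram with ε_cu = 0.003: ε_t = 0.003 (d − c)/c = 0.003 × (20.5 − 4.382)/4.382 = 0.0110.
Since ε_t ≥ 0.005, the section is tension-controlled.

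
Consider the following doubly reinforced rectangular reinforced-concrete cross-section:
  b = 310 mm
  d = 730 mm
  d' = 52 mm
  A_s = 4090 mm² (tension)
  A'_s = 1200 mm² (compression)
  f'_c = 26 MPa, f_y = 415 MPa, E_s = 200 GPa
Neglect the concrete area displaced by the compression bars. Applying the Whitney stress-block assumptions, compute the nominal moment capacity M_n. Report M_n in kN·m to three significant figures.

M_n ≈ 1110 kN·m

Assume both tension and compression steel yield.
Net tension couple steel: A_s − A'_s = 2890 mm².
a = (A_s − A'_s) f_y / (0.85 f'_c b) = 1199350/(0.85 × 26 × 310) = 175.06 mm.
c = a/β₁ = 175.06/0.85 = 205.95 mm; ε'_s = 0.003(c − d')/c = 0.0022 ≥ f_y/E_s = 0.0021, so compression steel does yield.
M_n = (A_s − A'_s) f_y (d − a/2) + A'_s f_y (d − d') = [1199350 × (730 − 87.53) + 498000 × (730 − 52)] × 10⁻⁶ = 770.55 + 337.64 = 1108.19 kN·m.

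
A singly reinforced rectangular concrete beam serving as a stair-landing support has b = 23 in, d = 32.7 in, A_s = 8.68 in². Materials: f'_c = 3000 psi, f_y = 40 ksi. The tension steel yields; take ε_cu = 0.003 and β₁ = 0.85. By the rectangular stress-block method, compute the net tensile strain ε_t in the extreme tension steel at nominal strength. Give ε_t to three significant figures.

ε_t ≈ 0.0111

a = A_s f_y/(0.85 f'_c b) = 5.920 in.
β₁ = 0.85, so c = a/β₁ = 5.920/0.85 = 6.965 in.
From the linear strain diagram with ε_cu = 0.003: ε_t = 0.003 (d − c)/c = 0.003 × (32.7 − 6.965)/6.965 = 0.0111.
Since ε_t ≥ 0.005, the section is tension-controlled.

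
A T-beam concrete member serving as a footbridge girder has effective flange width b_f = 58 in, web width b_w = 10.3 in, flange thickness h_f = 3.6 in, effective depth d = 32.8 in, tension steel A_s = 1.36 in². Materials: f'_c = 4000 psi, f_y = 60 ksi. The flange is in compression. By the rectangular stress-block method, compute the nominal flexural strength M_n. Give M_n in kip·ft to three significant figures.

Tension: T = A_s f_y = 1.36 × 60 = 81.6 kips.
Try a within the flange: a = T/(0.85 f'_c b_f) = 81.6/(0.85 × 4 × 58) = 0.414 in.
Since a = 0.414 ≤ h_f = 3.6 in, the stress block lies entirely in the flange; analyse as a rectangular beam of width b_f.
M_n = T(d − a/2) = 81.6 × (32.8 − 0.207) = 2659.6 kip·in.
M_n = 2659.6/12 = 221.63 kip·ft.

M_n ≈ 222 kip·ft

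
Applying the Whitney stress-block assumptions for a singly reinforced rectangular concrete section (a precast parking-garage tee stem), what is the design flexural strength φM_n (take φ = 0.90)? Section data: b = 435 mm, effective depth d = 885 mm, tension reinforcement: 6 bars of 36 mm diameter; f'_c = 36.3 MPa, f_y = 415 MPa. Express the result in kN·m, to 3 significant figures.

A_s = 6 × 1018 = 6108 mm².
T = A_s f_y = 6108 × 415 = 2534820 N = 2534.82 kN.
From C = T: a = T/(0.85 f'_c b) = 2534820/(0.85 × 36.3 × 435) = 188.86 mm.
M_n = T(d − a/2) = 2534.82 kN × (885 − 94.43) mm = 2003.95 kN·m.
φM_n = 0.90 × 2003.95 = 1803.56 kN·m.

φM_n ≈ 1800 kN·m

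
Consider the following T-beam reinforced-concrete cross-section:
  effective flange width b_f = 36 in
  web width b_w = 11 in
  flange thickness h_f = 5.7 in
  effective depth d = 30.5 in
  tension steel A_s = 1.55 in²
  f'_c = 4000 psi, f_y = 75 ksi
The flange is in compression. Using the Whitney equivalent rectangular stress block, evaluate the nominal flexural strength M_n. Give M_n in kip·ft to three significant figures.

Tension: T = A_s f_y = 1.55 × 75 = 116.25 kips.
Try a within the flange: a = T/(0.85 f'_c b_f) = 116.25/(0.85 × 4 × 36) = 0.950 in.
Since a = 0.950 ≤ h_f = 5.7 in, the stress block lies entirely in the flange; analyse as a rectangular beam of width b_f.
M_n = T(d − a/2) = 116.25 × (30.5 − 0.475) = 3490.4 kip·in.
M_n = 3490.4/12 = 290.87 kip·ft.

M_n ≈ 291 kip·ft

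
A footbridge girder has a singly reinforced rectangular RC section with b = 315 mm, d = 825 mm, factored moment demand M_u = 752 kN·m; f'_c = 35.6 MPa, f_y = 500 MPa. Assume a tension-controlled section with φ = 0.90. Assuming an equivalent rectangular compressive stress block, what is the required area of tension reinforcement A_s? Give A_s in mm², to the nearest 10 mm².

A_s ≈ 2180 mm²

M_n = M_u/φ = 752/0.90 = 835.556 kN·m.
With M_n = 0.85 f'_c a b (d − a/2), solve the quadratic for a:
a = d − √(d² − 2M_n/(0.85 f'_c b)) = 825 − √(825² − 2 × 835.556×10⁶/(0.85 × 35.6 × 315)) = 114.15 mm.
A_s = 0.85 f'_c a b / f_y = 0.85 × 35.6 × 114.15 × 315 / 500 = 2176.1 mm².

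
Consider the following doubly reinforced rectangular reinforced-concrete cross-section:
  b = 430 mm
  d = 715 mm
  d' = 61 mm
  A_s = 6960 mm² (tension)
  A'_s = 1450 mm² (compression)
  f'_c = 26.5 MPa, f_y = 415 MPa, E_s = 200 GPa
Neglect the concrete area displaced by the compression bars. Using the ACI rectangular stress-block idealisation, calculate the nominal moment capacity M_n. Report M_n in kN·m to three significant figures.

Assume both tension and compression steel yield.
Net tension couple steel: A_s − A'_s = 5510 mm².
a = (A_s − A'_s) f_y / (0.85 f'_c b) = 2286650/(0.85 × 26.5 × 430) = 236.08 mm.
c = a/β₁ = 236.08/0.85 = 277.74 mm; ε'_s = 0.003(c − d')/c = 0.0023 ≥ f_y/E_s = 0.0021, so compression steel does yield.
M_n = (A_s − A'_s) f_y (d − a/2) + A'_s f_y (d − d') = [2286650 × (715 − 118.04) + 601750 × (715 − 61)] × 10⁻⁶ = 1365.04 + 393.54 = 1758.58 kN·m.

M_n ≈ 1760 kN·m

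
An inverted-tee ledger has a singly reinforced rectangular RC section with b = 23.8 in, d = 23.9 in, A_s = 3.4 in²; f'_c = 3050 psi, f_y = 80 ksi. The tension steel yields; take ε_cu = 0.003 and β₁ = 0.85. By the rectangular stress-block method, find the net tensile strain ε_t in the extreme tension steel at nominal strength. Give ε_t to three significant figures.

a = A_s f_y/(0.85 f'_c b) = 4.408 in.
β₁ = 0.85, so c = a/β₁ = 4.408/0.85 = 5.186 in.
From the linear strain diagram with ε_cu = 0.003: ε_t = 0.003 (d − c)/c = 0.003 × (23.9 − 5.186)/5.186 = 0.0108.
Since ε_t ≥ 0.005, the section is tension-controlled.

ε_t ≈ 0.0108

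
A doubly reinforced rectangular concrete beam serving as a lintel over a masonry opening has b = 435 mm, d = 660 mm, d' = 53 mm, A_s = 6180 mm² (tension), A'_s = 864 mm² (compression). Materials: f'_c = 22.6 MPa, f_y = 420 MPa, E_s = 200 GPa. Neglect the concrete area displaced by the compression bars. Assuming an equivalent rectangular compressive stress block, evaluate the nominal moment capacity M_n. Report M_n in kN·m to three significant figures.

Assume both tension and compression steel yield.
Net tension couple steel: A_s − A'_s = 5316 mm².
a = (A_s − A'_s) f_y / (0.85 f'_c b) = 2232720/(0.85 × 22.6 × 435) = 267.19 mm.
c = a/β₁ = 267.19/0.85 = 314.34 mm; ε'_s = 0.003(c − d')/c = 0.0025 ≥ f_y/E_s = 0.0021, so compression steel does yield.
M_n = (A_s − A'_s) f_y (d − a/2) + A'_s f_y (d − d') = [2232720 × (660 − 133.595) + 362880 × (660 − 53)] × 10⁻⁶ = 1175.31 + 220.27 = 1395.58 kN·m.

M_n ≈ 1400 kN·m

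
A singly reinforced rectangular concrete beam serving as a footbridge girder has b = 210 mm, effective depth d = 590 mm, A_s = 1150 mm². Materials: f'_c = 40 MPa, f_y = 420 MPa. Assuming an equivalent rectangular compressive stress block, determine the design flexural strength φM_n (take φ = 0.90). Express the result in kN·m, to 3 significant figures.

T = A_s f_y = 1150 × 420 = 483000 N = 483 kN.
From C = T: a = T/(0.85 f'_c b) = 483000/(0.85 × 40 × 210) = 67.65 mm.
M_n = T(d − a/2) = 483 kN × (590 − 33.825) mm = 268.63 kN·m.
φM_n = 0.90 × 268.63 = 241.77 kN·m.

φM_n ≈ 242 kN·m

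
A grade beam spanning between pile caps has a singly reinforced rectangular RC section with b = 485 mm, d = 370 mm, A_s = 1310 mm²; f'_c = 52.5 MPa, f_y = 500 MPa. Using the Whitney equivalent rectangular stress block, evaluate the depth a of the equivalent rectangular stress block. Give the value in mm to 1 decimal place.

T = A_s f_y = 1310 × 500 = 655000 N = 655 kN.
Setting C = 0.85 f'_c a b equal to T: a = 655000/(0.85 × 52.5 × 485) = 30.3 mm.

a ≈ 30.3 mm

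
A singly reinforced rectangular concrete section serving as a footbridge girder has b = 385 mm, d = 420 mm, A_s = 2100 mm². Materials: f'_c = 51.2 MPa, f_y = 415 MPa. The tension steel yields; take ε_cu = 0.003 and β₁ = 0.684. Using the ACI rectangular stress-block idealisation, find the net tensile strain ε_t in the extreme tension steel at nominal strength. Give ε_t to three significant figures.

a = A_s f_y/(0.85 f'_c b) = 52.01 mm.
β₁ = 0.684, so c = a/β₁ = 52.01/0.684 = 76.04 mm.
From the linear strain diagram with ε_cu = 0.003: ε_t = 0.003 (d − c)/c = 0.003 × (420 − 76.04)/76.04 = 0.0136.
Since ε_t ≥ 0.005, the section is tension-controlled.

ε_t ≈ 0.0136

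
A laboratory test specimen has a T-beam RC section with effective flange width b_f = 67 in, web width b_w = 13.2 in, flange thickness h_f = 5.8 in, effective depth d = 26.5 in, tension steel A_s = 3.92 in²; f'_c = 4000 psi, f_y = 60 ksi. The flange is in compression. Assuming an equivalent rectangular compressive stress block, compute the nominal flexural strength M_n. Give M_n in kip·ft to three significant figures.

M_n ≈ 509 kip·ft

Tension: T = A_s f_y = 3.92 × 60 = 235.2 kips.
Try a within the flange: a = T/(0.85 f'_c b_f) = 235.2/(0.85 × 4 × 67) = 1.032 in.
Since a = 1.032 ≤ h_f = 5.8 in, the stress block lies entirely in the flange; analyse as a rectangular beam of width b_f.
M_n = T(d − a/2) = 235.2 × (26.5 − 0.516) = 6111.4 kip·in.
M_n = 6111.4/12 = 509.28 kip·ft.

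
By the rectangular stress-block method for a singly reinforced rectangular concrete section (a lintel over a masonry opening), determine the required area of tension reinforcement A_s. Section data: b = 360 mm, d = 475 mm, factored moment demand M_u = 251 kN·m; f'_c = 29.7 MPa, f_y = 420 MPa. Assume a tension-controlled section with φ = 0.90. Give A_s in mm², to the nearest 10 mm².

M_n = M_u/φ = 251/0.90 = 278.889 kN·m.
With M_n = 0.85 f'_c a b (d − a/2), solve the quadratic for a:
a = d − √(d² − 2M_n/(0.85 f'_c b)) = 475 − √(475² − 2 × 278.889×10⁶/(0.85 × 29.7 × 360)) = 69.72 mm.
A_s = 0.85 f'_c a b / f_y = 0.85 × 29.7 × 69.72 × 360 / 420 = 1508.6 mm².

A_s ≈ 1510 mm²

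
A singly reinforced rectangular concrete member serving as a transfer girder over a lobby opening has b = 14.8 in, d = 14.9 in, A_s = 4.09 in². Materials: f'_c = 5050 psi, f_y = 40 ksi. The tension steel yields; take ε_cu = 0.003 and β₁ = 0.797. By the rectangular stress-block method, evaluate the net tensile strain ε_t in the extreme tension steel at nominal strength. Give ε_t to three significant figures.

ε_t ≈ 0.0108

a = A_s f_y/(0.85 f'_c b) = 2.575 in.
β₁ = 0.797, so c = a/β₁ = 2.575/0.797 = 3.231 in.
From the linear strain diagram with ε_cu = 0.003: ε_t = 0.003 (d − c)/c = 0.003 × (14.9 − 3.231)/3.231 = 0.0108.
Since ε_t ≥ 0.005, the section is tension-controlled.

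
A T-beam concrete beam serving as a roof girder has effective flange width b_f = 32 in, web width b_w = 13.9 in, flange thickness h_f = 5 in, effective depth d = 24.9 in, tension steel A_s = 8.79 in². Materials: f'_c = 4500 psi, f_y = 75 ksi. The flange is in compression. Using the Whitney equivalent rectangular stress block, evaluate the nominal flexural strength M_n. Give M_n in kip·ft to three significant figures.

M_n ≈ 1220 kip·ft

Tension: T = A_s f_y = 8.79 × 75 = 659.25 kips.
Try a within the flange: a = T/(0.85 f'_c b_f) = 659.25/(0.85 × 4.5 × 32) = 5.386 in.
a = 5.386 > h_f = 5 in: the block extends into the web. Split into flange-overhang and web parts.
C_f = 0.85 f'_c (b_f − b_w) h_f = 0.85 × 4.5 × (32 − 13.9) × 5 = 346.2 kips.
Remaining web compression depth: a_w = (T − C_f)/(0.85 f'_c b_w) = (659.25 − 346.2)/(0.85 × 4.5 × 13.9) = 5.888 in.
M_n = C_f(d − h_f/2) + (T − C_f)(d − a_w/2) = 346.2 × (24.9 − 2.5) + 313.05 × (24.9 − 2.944) = 7754.9 + 6873.3 = 14628.2 kip·in.
M_n = 14628.2/12 = 1219.02 kip·ft.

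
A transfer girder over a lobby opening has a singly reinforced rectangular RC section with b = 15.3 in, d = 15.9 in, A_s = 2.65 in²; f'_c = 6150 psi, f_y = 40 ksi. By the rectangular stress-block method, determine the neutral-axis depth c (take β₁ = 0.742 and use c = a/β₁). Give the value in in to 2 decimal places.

c ≈ 1.79 in

T = A_s f_y = 2.65 × 40 = 106 kips.
a = T/(0.85 f'_c b) = 106/(0.85 × 6.15 × 15.3) = 1.3253 in.
With β₁ = 0.742, c = a/β₁ = 1.3253/0.742 = 1.79 in.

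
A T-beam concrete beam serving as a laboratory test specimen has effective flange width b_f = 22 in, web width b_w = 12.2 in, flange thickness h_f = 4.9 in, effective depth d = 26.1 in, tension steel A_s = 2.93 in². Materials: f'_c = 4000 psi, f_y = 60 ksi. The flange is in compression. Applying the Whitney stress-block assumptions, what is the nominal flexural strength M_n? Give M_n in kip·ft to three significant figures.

Tension: T = A_s f_y = 2.93 × 60 = 175.8 kips.
Try a within the flange: a = T/(0.85 f'_c b_f) = 175.8/(0.85 × 4 × 22) = 2.350 in.
Since a = 2.350 ≤ h_f = 4.9 in, the stress block lies entirely in the flange; analyse as a rectangular beam of width b_f.
M_n = T(d − a/2) = 175.8 × (26.1 − 1.175) = 4381.8 kip·in.
M_n = 4381.8/12 = 365.15 kip·ft.

M_n ≈ 365 kip·ft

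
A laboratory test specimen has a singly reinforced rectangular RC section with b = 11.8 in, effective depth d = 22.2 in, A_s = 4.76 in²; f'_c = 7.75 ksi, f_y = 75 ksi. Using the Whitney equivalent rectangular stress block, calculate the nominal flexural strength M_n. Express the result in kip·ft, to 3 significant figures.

M_n ≈ 592 kip·ft

T = A_s f_y = 4.76 × 75 = 357 kips.
a = T/(0.85 f'_c b) = 357/(0.85 × 7.75 × 11.8) = 4.593 in.
M_n = T(d − a/2) = 357 × (22.2 − 2.2965) = 7105.5 kip·in = 7105.5/12 = 592.13 kip·ft.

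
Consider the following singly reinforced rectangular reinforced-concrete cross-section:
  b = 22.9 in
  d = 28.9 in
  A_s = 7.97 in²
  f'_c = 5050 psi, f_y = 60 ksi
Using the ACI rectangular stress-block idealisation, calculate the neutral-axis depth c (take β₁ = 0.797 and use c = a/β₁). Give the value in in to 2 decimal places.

T = A_s f_y = 7.97 × 60 = 478.2 kips.
a = T/(0.85 f'_c b) = 478.2/(0.85 × 5.05 × 22.9) = 4.8648 in.
With β₁ = 0.797, c = a/β₁ = 4.8648/0.797 = 6.10 in.

c ≈ 6.10 in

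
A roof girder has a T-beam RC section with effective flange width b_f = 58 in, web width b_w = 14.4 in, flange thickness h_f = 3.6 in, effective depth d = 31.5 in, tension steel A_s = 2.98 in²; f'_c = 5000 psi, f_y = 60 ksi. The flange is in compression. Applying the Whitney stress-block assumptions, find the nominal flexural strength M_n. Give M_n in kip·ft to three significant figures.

Tension: T = A_s f_y = 2.98 × 60 = 178.8 kips.
Try a within the flange: a = T/(0.85 f'_c b_f) = 178.8/(0.85 × 5 × 58) = 0.725 in.
Since a = 0.725 ≤ h_f = 3.6 in, the stress block lies entirely in the flange; analyse as a rectangular beam of width b_f.
M_n = T(d − a/2) = 178.8 × (31.5 − 0.3625) = 5567.4 kip·in.
M_n = 5567.4/12 = 463.95 kip·ft.

M_n ≈ 464 kip·ft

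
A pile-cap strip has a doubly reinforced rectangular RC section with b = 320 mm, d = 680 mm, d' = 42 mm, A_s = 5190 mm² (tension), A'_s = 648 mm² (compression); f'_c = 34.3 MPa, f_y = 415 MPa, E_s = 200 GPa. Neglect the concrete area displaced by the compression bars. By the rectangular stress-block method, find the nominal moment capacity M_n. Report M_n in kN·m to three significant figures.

Assume both tension and compression steel yield.
Net tension couple steel: A_s − A'_s = 4542 mm².
a = (A_s − A'_s) f_y / (0.85 f'_c b) = 1884930/(0.85 × 34.3 × 320) = 202.04 mm.
c = a/β₁ = 202.04/0.805 = 250.98 mm; ε'_s = 0.003(c − d')/c = 0.0025 ≥ f_y/E_s = 0.0021, so compression steel does yield.
M_n = (A_s − A'_s) f_y (d − a/2) + A'_s f_y (d − d') = [1884930 × (680 − 101.02) + 268920 × (680 − 42)] × 10⁻⁶ = 1091.34 + 171.57 = 1262.91 kN·m.

M_n ≈ 1260 kN·m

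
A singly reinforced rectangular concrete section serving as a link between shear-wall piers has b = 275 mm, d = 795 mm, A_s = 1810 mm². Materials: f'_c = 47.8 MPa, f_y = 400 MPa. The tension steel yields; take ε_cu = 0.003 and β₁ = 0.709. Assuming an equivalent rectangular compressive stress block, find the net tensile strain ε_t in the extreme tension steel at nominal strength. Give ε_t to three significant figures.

ε_t ≈ 0.0231

a = A_s f_y/(0.85 f'_c b) = 64.80 mm.
β₁ = 0.709, so c = a/β₁ = 64.80/0.709 = 91.40 mm.
From the linear strain diagram with ε_cu = 0.003: ε_t = 0.003 (d − c)/c = 0.003 × (795 − 91.40)/91.40 = 0.0231.
Since ε_t ≥ 0.005, the section is tension-controlled.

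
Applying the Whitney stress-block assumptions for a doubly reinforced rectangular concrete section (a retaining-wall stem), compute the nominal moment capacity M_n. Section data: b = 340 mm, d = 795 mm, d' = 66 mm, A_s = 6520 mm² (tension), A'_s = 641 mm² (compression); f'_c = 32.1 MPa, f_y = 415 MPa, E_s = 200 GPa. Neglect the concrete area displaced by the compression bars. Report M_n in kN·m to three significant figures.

Assume both tension and compression steel yield.
Net tension couple steel: A_s − A'_s = 5879 mm².
a = (A_s − A'_s) f_y / (0.85 f'_c b) = 2439785/(0.85 × 32.1 × 340) = 263.00 mm.
c = a/β₁ = 263.00/0.821 = 320.34 mm; ε'_s = 0.003(c − d')/c = 0.0024 ≥ f_y/E_s = 0.0021, so compression steel does yield.
M_n = (A_s − A'_s) f_y (d − a/2) + A'_s f_y (d − d') = [2439785 × (795 − 131.5) + 266015 × (795 − 66)] × 10⁻⁶ = 1618.80 + 193.92 = 1812.72 kN·m.

M_n ≈ 1810 kN·m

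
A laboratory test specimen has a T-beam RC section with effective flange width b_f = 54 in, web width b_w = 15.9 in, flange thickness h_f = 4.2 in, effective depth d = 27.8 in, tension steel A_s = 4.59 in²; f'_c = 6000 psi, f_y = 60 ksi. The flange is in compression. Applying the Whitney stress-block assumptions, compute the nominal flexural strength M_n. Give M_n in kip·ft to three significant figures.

Tension: T = A_s f_y = 4.59 × 60 = 275.4 kips.
Try a within the flange: a = T/(0.85 f'_c b_f) = 275.4/(0.85 × 6 × 54) = 1.000 in.
Since a = 1.000 ≤ h_f = 4.2 in, the stress block lies entirely in the flange; analyse as a rectangular beam of width b_f.
M_n = T(d − a/2) = 275.4 × (27.8 − 0.5) = 7518.4 kip·in.
M_n = 7518.4/12 = 626.53 kip·ft.

M_n ≈ 627 kip·ft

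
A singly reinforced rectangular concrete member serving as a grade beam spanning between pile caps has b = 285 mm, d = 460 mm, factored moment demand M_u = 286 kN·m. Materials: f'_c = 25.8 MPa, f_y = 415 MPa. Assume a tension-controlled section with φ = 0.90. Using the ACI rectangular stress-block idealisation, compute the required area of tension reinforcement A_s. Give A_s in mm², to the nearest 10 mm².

A_s ≈ 1930 mm²

M_n = M_u/φ = 286/0.90 = 317.778 kN·m.
With M_n = 0.85 f'_c a b (d − a/2), solve the quadratic for a:
a = d − √(d² − 2M_n/(0.85 f'_c b)) = 460 − √(460² − 2 × 317.778×10⁶/(0.85 × 25.8 × 285)) = 128.47 mm.
A_s = 0.85 f'_c a b / f_y = 0.85 × 25.8 × 128.47 × 285 / 415 = 1934.8 mm².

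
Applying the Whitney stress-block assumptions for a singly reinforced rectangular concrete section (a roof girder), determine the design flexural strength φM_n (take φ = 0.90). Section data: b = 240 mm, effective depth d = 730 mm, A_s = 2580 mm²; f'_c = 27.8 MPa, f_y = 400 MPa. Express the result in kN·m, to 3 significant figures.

T = A_s f_y = 2580 × 400 = 1032000 N = 1032 kN.
From C = T: a = T/(0.85 f'_c b) = 1032000/(0.85 × 27.8 × 240) = 181.97 mm.
M_n = T(d − a/2) = 1032 kN × (730 − 90.985) mm = 659.46 kN·m.
φM_n = 0.90 × 659.46 = 593.51 kN·m.

φM_n ≈ 594 kN·m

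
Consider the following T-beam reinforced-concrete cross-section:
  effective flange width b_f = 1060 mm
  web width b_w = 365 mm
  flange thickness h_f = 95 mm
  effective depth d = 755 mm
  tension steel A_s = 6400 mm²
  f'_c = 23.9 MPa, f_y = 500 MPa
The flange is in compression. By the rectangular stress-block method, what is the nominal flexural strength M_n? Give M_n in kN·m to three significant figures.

Tension: T = A_s f_y = 6400 × 500 = 3200000 N.
Try a within the flange: a = T/(0.85 f'_c b_f) = 3200000/(0.85 × 23.9 × 1060) = 148.60 mm.
a = 148.60 > h_f = 95 mm: the block extends into the web. Split into flange-overhang and web parts.
C_f = 0.85 f'_c (b_f − b_w) h_f = 0.85 × 23.9 × (1060 − 365) × 95 = 1341298 N.
Remaining web compression depth: a_w = (T − C_f)/(0.85 f'_c b_w) = (3200000 − 1341298)/(0.85 × 23.9 × 365) = 250.67 mm.
M_n = C_f(d − h_f/2) + (T − C_f)(d − a_w/2) = 1341298 × (755 − 47.5) + 1858702 × (755 − 125.335) = 948.97 + 1170.36 = 2119.33 × 10⁶ N·mm.
M_n = 2119.33 kN·m.

M_n ≈ 2120 kN·m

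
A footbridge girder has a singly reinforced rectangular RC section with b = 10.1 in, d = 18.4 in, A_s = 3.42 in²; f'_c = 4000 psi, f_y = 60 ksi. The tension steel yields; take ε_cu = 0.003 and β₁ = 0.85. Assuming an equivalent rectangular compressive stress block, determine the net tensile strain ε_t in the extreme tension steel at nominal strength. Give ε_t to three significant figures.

a = A_s f_y/(0.85 f'_c b) = 5.976 in.
β₁ = 0.85, so c = a/β₁ = 5.976/0.85 = 7.031 in.
From the linear strain diagram with ε_cu = 0.003: ε_t = 0.003 (d − c)/c = 0.003 × (18.4 − 7.031)/7.031 = 0.00485.
ε_t is between 0.004 and 0.005 — transition zone.

ε_t ≈ 0.00485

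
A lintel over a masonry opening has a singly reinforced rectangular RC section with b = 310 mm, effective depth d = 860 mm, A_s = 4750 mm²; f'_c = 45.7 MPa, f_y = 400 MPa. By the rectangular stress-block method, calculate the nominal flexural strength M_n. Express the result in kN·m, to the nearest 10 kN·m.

T = A_s f_y = 4750 × 400 = 1900000 N = 1900 kN.
From C = T: a = T/(0.85 f'_c b) = 1900000/(0.85 × 45.7 × 310) = 157.78 mm.
M_n = T(d − a/2) = 1900 kN × (860 − 78.89) mm = 1484.11 kN·m.

M_n ≈ 1480 kN·m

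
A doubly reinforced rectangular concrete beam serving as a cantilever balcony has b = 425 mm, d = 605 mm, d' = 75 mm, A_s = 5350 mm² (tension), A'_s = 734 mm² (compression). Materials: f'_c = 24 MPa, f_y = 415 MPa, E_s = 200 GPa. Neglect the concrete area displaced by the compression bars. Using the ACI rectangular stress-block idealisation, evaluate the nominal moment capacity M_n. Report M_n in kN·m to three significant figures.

Assume both tension and compression steel yield.
Net tension couple steel: A_s − A'_s = 4616 mm².
a = (A_s − A'_s) f_y / (0.85 f'_c b) = 1915640/(0.85 × 24 × 425) = 220.95 mm.
c = a/β₁ = 220.95/0.85 = 259.94 mm; ε'_s = 0.003(c − d')/c = 0.0021 ≥ f_y/E_s = 0.0021, so compression steel does yield.
M_n = (A_s − A'_s) f_y (d − a/2) + A'_s f_y (d − d') = [1915640 × (605 − 110.475) + 304610 × (605 − 75)] × 10⁻⁶ = 947.33 + 161.44 = 1108.77 kN·m.

M_n ≈ 1110 kN·m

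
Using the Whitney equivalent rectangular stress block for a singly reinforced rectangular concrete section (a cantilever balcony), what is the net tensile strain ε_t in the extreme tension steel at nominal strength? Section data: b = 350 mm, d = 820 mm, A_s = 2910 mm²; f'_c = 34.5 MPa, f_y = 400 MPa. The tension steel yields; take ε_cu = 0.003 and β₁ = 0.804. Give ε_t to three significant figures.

a = A_s f_y/(0.85 f'_c b) = 113.41 mm.
β₁ = 0.804, so c = a/β₁ = 113.41/0.804 = 141.06 mm.
From the linear strain diagram with ε_cu = 0.003: ε_t = 0.003 (d − c)/c = 0.003 × (820 − 141.06)/141.06 = 0.0144.
Since ε_t ≥ 0.005, the section is tension-controlled.

ε_t ≈ 0.0144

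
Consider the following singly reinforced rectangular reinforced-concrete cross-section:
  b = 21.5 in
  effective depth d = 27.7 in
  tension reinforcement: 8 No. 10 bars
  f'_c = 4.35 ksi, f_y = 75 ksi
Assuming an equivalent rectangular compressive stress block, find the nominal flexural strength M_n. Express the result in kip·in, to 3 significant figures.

A_s = 8 × 1.27 = 10.16 in².
T = A_s f_y = 10.16 × 75 = 762 kips.
a = T/(0.85 f'_c b) = 762/(0.85 × 4.35 × 21.5) = 9.585 in.
M_n = T(d − a/2) = 762 × (27.7 − 4.7925) = 17455.5 kip·in.

M_n ≈ 17500 kip·in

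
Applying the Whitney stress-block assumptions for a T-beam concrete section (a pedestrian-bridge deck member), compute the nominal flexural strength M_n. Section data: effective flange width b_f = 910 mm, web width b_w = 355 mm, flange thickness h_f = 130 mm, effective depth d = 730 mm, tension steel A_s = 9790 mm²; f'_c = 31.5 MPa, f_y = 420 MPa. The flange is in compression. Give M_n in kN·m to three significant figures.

M_n ≈ 2630 kN·m

Tension: T = A_s f_y = 9790 × 420 = 4111800 N.
Try a within the flange: a = T/(0.85 f'_c b_f) = 4111800/(0.85 × 31.5 × 910) = 168.76 mm.
a = 168.76 > h_f = 130 mm: the block extends into the web. Split into flange-overhang and web parts.
C_f = 0.85 f'_c (b_f − b_w) h_f = 0.85 × 31.5 × (910 − 355) × 130 = 1931816 N.
Remaining web compression depth: a_w = (T − C_f)/(0.85 f'_c b_w) = (4111800 − 1931816)/(0.85 × 31.5 × 355) = 229.35 mm.
M_n = C_f(d − h_f/2) + (T − C_f)(d − a_w/2) = 1931816 × (730 − 65) + 2179984 × (730 − 114.675) = 1284.66 + 1341.40 = 2626.06 × 10⁶ N·mm.
M_n = 2626.06 kN·m.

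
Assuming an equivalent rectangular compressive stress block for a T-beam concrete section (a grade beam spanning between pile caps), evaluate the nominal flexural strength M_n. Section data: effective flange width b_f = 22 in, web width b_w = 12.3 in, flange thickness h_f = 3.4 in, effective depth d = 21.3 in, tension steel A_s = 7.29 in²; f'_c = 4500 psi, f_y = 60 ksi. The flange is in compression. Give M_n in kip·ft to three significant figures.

M_n ≈ 673 kip·ft

Tension: T = A_s f_y = 7.29 × 60 = 437.4 kips.
Try a within the flange: a = T/(0.85 f'_c b_f) = 437.4/(0.85 × 4.5 × 22) = 5.198 in.
a = 5.198 > h_f = 3.4 in: the block extends into the web. Split into flange-overhang and web parts.
C_f = 0.85 f'_c (b_f − b_w) h_f = 0.85 × 4.5 × (22 − 12.3) × 3.4 = 126.1 kips.
Remaining web compression depth: a_w = (T − C_f)/(0.85 f'_c b_w) = (437.4 − 126.1)/(0.85 × 4.5 × 12.3) = 6.617 in.
M_n = C_f(d − h_f/2) + (T − C_f)(d − a_w/2) = 126.1 × (21.3 − 1.7) + 311.3 × (21.3 − 3.3085) = 2471.6 + 5600.8 = 8072.4 kip·in.
M_n = 8072.4/12 = 672.70 kip·ft.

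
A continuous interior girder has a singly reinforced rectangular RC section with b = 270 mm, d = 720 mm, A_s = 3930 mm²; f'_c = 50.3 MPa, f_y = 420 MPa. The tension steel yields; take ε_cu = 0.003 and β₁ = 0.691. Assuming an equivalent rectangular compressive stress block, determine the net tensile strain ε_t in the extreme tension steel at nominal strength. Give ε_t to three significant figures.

ε_t ≈ 0.00744

a = A_s f_y/(0.85 f'_c b) = 142.99 mm.
β₁ = 0.691, so c = a/β₁ = 142.99/0.691 = 206.93 mm.
From the linear strain diagram with ε_cu = 0.003: ε_t = 0.003 (d − c)/c = 0.003 × (720 − 206.93)/206.93 = 0.00744.
Since ε_t ≥ 0.005, the section is tension-controlled.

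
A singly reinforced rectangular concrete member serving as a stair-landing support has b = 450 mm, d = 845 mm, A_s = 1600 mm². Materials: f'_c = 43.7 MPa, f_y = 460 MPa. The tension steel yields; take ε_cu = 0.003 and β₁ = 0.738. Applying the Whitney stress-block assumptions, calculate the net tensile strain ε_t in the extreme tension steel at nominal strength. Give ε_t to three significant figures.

a = A_s f_y/(0.85 f'_c b) = 44.03 mm.
β₁ = 0.738, so c = a/β₁ = 44.03/0.738 = 59.66 mm.
From the linear strain diagram with ε_cu = 0.003: ε_t = 0.003 (d − c)/c = 0.003 × (845 − 59.66)/59.66 = 0.0395.
Since ε_t ≥ 0.005, the section is tension-controlled.

ε_t ≈ 0.0395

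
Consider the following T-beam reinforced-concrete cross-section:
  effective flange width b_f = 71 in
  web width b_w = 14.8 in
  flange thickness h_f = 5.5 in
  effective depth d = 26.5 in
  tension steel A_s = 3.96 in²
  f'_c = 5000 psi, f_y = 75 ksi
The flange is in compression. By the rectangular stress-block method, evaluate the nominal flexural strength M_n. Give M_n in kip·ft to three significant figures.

Tension: T = A_s f_y = 3.96 × 75 = 297 kips.
Try a within the flange: a = T/(0.85 f'_c b_f) = 297/(0.85 × 5 × 71) = 0.984 in.
Since a = 0.984 ≤ h_f = 5.5 in, the stress block lies entirely in the flange; analyse as a rectangular beam of width b_f.
M_n = T(d − a/2) = 297 × (26.5 − 0.492) = 7724.4 kip·in.
M_n = 7724.4/12 = 643.70 kip·ft.

M_n ≈ 644 kip·ft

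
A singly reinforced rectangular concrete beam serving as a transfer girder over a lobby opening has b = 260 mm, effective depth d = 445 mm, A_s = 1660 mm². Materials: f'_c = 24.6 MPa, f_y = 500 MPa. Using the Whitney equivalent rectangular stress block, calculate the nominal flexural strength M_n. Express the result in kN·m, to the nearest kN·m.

M_n ≈ 306 kN·m

T = A_s f_y = 1660 × 500 = 830000 N = 830 kN.
From C = T: a = T/(0.85 f'_c b) = 830000/(0.85 × 24.6 × 260) = 152.67 mm.
M_n = T(d − a/2) = 830 kN × (445 − 76.335) mm = 305.99 kN·m.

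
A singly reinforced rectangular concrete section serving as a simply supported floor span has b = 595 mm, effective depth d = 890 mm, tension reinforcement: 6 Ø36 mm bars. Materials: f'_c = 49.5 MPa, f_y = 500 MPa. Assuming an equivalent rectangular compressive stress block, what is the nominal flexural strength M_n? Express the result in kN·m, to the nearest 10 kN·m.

M_n ≈ 2530 kN·m

A_s = 6 × 1018 = 6108 mm².
T = A_s f_y = 6108 × 500 = 3054000 N = 3054 kN.
From C = T: a = T/(0.85 f'_c b) = 3054000/(0.85 × 49.5 × 595) = 121.99 mm.
M_n = T(d − a/2) = 3054 kN × (890 − 60.995) mm = 2531.78 kN·m.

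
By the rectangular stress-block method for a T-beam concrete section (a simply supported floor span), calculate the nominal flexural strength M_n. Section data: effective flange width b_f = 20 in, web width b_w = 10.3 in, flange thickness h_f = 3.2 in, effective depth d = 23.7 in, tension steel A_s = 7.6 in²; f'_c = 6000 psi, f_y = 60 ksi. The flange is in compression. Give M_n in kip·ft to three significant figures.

M_n ≈ 809 kip·ft

Tension: T = A_s f_y = 7.6 × 60 = 456 kips.
Try a within the flange: a = T/(0.85 f'_c b_f) = 456/(0.85 × 6 × 20) = 4.471 in.
a = 4.471 > h_f = 3.2 in: the block extends into the web. Split into flange-overhang and web parts.
C_f = 0.85 f'_c (b_f − b_w) h_f = 0.85 × 6 × (20 − 10.3) × 3.2 = 158.3 kips.
Remaining web compression depth: a_w = (T − C_f)/(0.85 f'_c b_w) = (456 − 158.3)/(0.85 × 6 × 10.3) = 5.667 in.
M_n = C_f(d − h_f/2) + (T − C_f)(d − a_w/2) = 158.3 × (23.7 − 1.6) + 297.7 × (23.7 − 2.8335) = 3498.4 + 6212.0 = 9710.4 kip·in.
M_n = 9710.4/12 = 809.20 kip·ft.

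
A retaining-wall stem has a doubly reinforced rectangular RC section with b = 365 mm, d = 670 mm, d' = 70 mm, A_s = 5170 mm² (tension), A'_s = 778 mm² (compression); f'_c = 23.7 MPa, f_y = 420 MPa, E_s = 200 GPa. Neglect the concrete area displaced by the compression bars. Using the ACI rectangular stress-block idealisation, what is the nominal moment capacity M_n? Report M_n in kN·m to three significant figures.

M_n ≈ 1200 kN·m

Assume both tension and compression steel yield.
Net tension couple steel: A_s − A'_s = 4392 mm².
a = (A_s − A'_s) f_y / (0.85 f'_c b) = 1844640/(0.85 × 23.7 × 365) = 250.87 mm.
c = a/β₁ = 250.87/0.85 = 295.14 mm; ε'_s = 0.003(c − d')/c = 0.0023 ≥ f_y/E_s = 0.0021, so compression steel does yield.
M_n = (A_s − A'_s) f_y (d − a/2) + A'_s f_y (d − d') = [1844640 × (670 − 125.435) + 326760 × (670 − 70)] × 10⁻⁶ = 1004.53 + 196.06 = 1200.59 kN·m.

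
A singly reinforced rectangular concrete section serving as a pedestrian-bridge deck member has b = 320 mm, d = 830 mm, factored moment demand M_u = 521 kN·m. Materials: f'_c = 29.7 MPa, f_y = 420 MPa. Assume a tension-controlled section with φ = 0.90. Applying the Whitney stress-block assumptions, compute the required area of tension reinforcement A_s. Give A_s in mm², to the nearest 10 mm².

M_n = M_u/φ = 521/0.90 = 578.889 kN·m.
With M_n = 0.85 f'_c a b (d − a/2), solve the quadratic for a:
a = d − √(d² − 2M_n/(0.85 f'_c b)) = 830 − √(830² − 2 × 578.889×10⁶/(0.85 × 29.7 × 320)) = 91.36 mm.
A_s = 0.85 f'_c a b / f_y = 0.85 × 29.7 × 91.36 × 320 / 420 = 1757.2 mm².

A_s ≈ 1760 mm²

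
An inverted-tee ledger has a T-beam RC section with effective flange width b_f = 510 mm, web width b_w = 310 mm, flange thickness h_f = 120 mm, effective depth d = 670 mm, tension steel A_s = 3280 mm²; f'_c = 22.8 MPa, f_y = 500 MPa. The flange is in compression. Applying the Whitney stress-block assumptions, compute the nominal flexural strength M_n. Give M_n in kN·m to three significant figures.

Tension: T = A_s f_y = 3280 × 500 = 1640000 N.
Try a within the flange: a = T/(0.85 f'_c b_f) = 1640000/(0.85 × 22.8 × 510) = 165.93 mm.
a = 165.93 > h_f = 120 mm: the block extends into the web. Split into flange-overhang and web parts.
C_f = 0.85 f'_c (b_f − b_w) h_f = 0.85 × 22.8 × (510 − 310) × 120 = 465120 N.
Remaining web compression depth: a_w = (T − C_f)/(0.85 f'_c b_w) = (1640000 − 465120)/(0.85 × 22.8 × 310) = 195.56 mm.
M_n = C_f(d − h_f/2) + (T − C_f)(d − a_w/2) = 465120 × (670 − 60) + 1174880 × (670 − 97.78) = 283.72 + 672.29 = 956.01 × 10⁶ N·mm.
M_n = 956.01 kN·m.

M_n ≈ 956 kN·m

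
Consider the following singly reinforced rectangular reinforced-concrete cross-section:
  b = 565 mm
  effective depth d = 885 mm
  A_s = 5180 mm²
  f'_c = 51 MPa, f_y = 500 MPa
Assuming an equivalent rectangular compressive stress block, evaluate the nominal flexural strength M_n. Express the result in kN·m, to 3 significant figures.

T = A_s f_y = 5180 × 500 = 2590000 N = 2590 kN.
From C = T: a = T/(0.85 f'_c b) = 2590000/(0.85 × 51 × 565) = 105.75 mm.
M_n = T(d − a/2) = 2590 kN × (885 − 52.875) mm = 2155.20 kN·m.

M_n ≈ 2160 kN·m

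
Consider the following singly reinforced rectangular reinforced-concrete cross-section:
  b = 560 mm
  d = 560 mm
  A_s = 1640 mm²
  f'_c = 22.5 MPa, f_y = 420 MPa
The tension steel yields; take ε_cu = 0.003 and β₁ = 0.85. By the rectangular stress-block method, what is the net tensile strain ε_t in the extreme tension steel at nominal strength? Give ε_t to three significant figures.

a = A_s f_y/(0.85 f'_c b) = 64.31 mm.
β₁ = 0.85, so c = a/β₁ = 64.31/0.85 = 75.66 mm.
From the linear strain diagram with ε_cu = 0.003: ε_t = 0.003 (d − c)/c = 0.003 × (560 − 75.66)/75.66 = 0.0192.
Since ε_t ≥ 0.005, the section is tension-controlled.

ε_t ≈ 0.0192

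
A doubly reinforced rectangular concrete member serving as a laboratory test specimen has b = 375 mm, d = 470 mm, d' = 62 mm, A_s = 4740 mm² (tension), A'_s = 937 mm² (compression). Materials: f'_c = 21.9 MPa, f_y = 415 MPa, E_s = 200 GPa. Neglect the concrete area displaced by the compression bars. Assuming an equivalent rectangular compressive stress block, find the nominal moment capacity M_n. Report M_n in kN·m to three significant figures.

M_n ≈ 722 kN·m

Assume both tension and compression steel yield.
Net tension couple steel: A_s − A'_s = 3803 mm².
a = (A_s − A'_s) f_y / (0.85 f'_c b) = 1578245/(0.85 × 21.9 × 375) = 226.09 mm.
c = a/β₁ = 226.09/0.85 = 265.99 mm; ε'_s = 0.003(c − d')/c = 0.0023 ≥ f_y/E_s = 0.0021, so compression steel does yield.
M_n = (A_s − A'_s) f_y (d − a/2) + A'_s f_y (d − d') = [1578245 × (470 − 113.045) + 388855 × (470 − 62)] × 10⁻⁶ = 563.36 + 158.65 = 722.01 kN·m.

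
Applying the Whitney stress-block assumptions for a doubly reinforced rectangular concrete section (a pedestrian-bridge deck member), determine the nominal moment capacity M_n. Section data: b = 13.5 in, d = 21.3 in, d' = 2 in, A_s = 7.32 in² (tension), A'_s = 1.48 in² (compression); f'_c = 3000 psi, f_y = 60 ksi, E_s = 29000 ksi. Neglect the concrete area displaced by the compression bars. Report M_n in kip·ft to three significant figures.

Assume both steels yield.
a = (A_s − A'_s) f_y/(0.85 f'_c b) = (7.32 − 1.48) × 60/(0.85 × 3 × 13.5) = 10.179 in.
c = a/β₁ = 10.179/0.85 = 11.975 in; ε'_s = 0.003(c − d')/c = 0.0025 ≥ ε_y = 0.0021, so the compression steel yields.
M_n = (A_s − A'_s) f_y (d − a/2) + A'_s f_y (d − d') = 350.4 × (21.3 − 5.0895) + 88.8 × (21.3 − 2) = 5680.2 + 1713.8 = 7394.0 kip·in = 7394.0/12 = 616.17 kip·ft.

M_n ≈ 616 kip·ft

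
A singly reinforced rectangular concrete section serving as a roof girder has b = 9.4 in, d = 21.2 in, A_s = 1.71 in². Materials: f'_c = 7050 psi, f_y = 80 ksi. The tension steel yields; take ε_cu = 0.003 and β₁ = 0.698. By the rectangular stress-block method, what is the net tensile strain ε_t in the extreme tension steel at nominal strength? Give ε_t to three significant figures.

a = A_s f_y/(0.85 f'_c b) = 2.429 in.
β₁ = 0.698, so c = a/β₁ = 2.429/0.698 = 3.480 in.
From the linear strain diagram with ε_cu = 0.003: ε_t = 0.003 (d − c)/c = 0.003 × (21.2 − 3.480)/3.480 = 0.0153.
Since ε_t ≥ 0.005, the section is tension-controlled.

ε_t ≈ 0.0153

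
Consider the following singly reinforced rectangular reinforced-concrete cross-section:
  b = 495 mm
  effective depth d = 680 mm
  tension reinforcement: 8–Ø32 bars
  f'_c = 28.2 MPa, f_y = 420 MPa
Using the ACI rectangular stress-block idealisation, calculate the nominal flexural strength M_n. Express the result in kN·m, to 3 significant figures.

M_n ≈ 1530 kN·m

A_s = 8 × 804 = 6432 mm².
T = A_s f_y = 6432 × 420 = 2701440 N = 2701.44 kN.
From C = T: a = T/(0.85 f'_c b) = 2701440/(0.85 × 28.2 × 495) = 227.68 mm.
M_n = T(d − a/2) = 2701.44 kN × (680 − 113.84) mm = 1529.45 kN·m.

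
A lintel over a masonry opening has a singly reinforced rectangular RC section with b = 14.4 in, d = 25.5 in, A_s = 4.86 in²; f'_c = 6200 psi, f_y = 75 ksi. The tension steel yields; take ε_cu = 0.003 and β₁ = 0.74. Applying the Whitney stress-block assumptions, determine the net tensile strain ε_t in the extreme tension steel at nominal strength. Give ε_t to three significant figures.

ε_t ≈ 0.00879

a = A_s f_y/(0.85 f'_c b) = 4.803 in.
β₁ = 0.74, so c = a/β₁ = 4.803/0.74 = 6.491 in.
From the linear strain diagram with ε_cu = 0.003: ε_t = 0.003 (d − c)/c = 0.003 × (25.5 − 6.491)/6.491 = 0.00879.
Since ε_t ≥ 0.005, the section is tension-controlled.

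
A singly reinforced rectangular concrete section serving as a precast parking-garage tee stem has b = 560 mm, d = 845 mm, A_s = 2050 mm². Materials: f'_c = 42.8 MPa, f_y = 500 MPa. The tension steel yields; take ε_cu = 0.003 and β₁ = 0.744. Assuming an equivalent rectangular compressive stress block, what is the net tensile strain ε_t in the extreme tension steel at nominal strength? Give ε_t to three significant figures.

ε_t ≈ 0.0345

a = A_s f_y/(0.85 f'_c b) = 50.31 mm.
β₁ = 0.744, so c = a/β₁ = 50.31/0.744 = 67.62 mm.
From the linear strain diagram with ε_cu = 0.003: ε_t = 0.003 (d − c)/c = 0.003 × (845 − 67.62)/67.62 = 0.0345.
Since ε_t ≥ 0.005, the section is tension-controlled.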